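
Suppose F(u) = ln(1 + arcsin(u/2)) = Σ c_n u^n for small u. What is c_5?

53/3840

Let u equal the inner series; expand the outer function in u and truncate.
F(0) = 0
F′(0) = 1/2
F′′(0) = -1/4
F′′′(0) = 3/8
F^(4)(0) = -5/8
F^(5)(0) = 53/32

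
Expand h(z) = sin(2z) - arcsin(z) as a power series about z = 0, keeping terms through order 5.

Combine the two series term by term.
[z^0] = 0;  [z^1] = 1;  [z^2] = 0;  [z^3] = -3/2;  [z^4] = 0;  [z^5] = 23/120.

23*z^5/120 - 3*z^3/2 + z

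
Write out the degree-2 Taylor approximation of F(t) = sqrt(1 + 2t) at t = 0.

-t^2/2 + t + 1

F(0) = 1
F′(0) = 1
F′′(0) = -1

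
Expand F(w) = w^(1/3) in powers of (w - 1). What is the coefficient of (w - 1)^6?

Use the known series and substitute for the argument.
F(1) = 1
F′(1) = 1/3
F′′(1) = -2/9
F′′′(1) = 10/27
F^(4)(1) = -80/81
F^(5)(1) = 880/243
F^(6)(1) = -12320/729

-154/6561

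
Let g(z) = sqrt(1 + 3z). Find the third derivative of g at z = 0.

Apply the Taylor formula c_k = f^(k)(a)/k!.
The coefficient of z^3 in the expansion is 27/16, so g′′′(0) = 3! * (27/16) = 81/8.

81/8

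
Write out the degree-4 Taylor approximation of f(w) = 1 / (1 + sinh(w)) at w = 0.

Expand as Σ (-1)^k u^k with u equal to the inner function's series.
f(0) = 1
f′(0) = -1
f′′(0) = 2
f′′′(0) = -7
f^(4)(0) = 32

4*w^4/3 - 7*w^3/6 + w^2 - w + 1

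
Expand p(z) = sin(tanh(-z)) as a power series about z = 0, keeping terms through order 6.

-37*z^5/120 + z^3/2 - z

Compose series: expand the inner function first, then feed it into the outer expansion.
[z^0] = 0;  [z^1] = -1;  [z^2] = 0;  [z^3] = 1/2;  [z^4] = 0;  [z^5] = -37/120;  [z^6] = 0.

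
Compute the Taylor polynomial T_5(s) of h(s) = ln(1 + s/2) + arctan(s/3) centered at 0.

Expand each term separately and add.
h(0) = 0
h′(0) = 5/6
h′′(0) = -1/4
h′′′(0) = 19/108
h^(4)(0) = -3/8
h^(5)(0) = 275/324
Then c_k = h^(k)(0)/k! gives each Taylor coefficient.

55*s^5/7776 - s^4/64 + 19*s^3/648 - s^2/8 + 5*s/6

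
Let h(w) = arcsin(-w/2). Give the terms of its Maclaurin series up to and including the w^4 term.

-w^3/48 - w/2

h(0) = 0
h′(0) = -1/2
h′′(0) = 0
h′′′(0) = -1/8
h^(4)(0) = 0
The Taylor polynomial is Σ h^(k)(0)/k! · w^k.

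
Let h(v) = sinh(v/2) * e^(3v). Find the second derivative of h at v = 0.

Take the Cauchy product of the two expansions.
The coefficient of v^2 in the expansion is 3/2, so h′′(0) = 2! * (3/2) = 3.

3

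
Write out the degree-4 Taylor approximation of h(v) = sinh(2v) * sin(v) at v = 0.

v^4 + 2*v^2

Multiply the two series term by term and collect like powers.
h(0) = 0
h′(0) = 0
h′′(0) = 4
h′′′(0) = 0
h^(4)(0) = 24
Dividing each by k! gives the coefficients c_0, ..., c_4.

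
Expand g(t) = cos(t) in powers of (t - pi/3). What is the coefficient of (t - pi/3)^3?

[(t - pi/3)^0] = 1/2;  [(t - pi/3)^1] = -sqrt(3)/2;  [(t - pi/3)^2] = -1/4;  [(t - pi/3)^3] = sqrt(3)/12.
So c_3 = g′′′(pi/3)/3! = sqrt(3)/12.

sqrt(3)/12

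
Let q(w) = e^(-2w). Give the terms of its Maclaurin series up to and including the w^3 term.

-4*w^3/3 + 2*w^2 - 2*w + 1

Differentiate repeatedly and evaluate at the center.
q(0) = 1
q′(0) = -2
q′′(0) = 4
q′′′(0) = -8
Then c_k = q^(k)(0)/k! gives each Taylor coefficient.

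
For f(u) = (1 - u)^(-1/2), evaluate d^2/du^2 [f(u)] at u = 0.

3/4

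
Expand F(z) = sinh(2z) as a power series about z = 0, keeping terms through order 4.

F(0) = 0
F′(0) = 2
F′′(0) = 0
F′′′(0) = 8
F^(4)(0) = 0
Then c_k = F^(k)(0)/k! gives each Taylor coefficient.

4*z^3/3 + 2*z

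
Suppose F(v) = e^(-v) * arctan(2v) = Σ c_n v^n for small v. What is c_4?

Write out both Maclaurin series and multiply, keeping only the needed powers.
[v^0] = 0;  [v^1] = 2;  [v^2] = -2;  [v^3] = -5/3;  [v^4] = 7/3.

7/3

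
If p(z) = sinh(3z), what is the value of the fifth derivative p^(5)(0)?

243

The coefficient of z^5 in the expansion is 81/40, so p^(5)(0) = 5! * (81/40) = 243.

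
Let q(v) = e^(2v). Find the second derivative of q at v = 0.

4

From the series, [v^2] q = 2; multiply by 2! = 2 to get 4.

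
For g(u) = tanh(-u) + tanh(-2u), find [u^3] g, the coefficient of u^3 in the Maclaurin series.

Add the two expansions coefficient-wise.

3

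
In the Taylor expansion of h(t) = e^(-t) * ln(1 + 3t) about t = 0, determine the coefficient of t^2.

-15/2

Multiply the two series term by term and collect like powers.
h(0) = 0
h′(0) = 3
h′′(0) = -15
Then c_k = h^(k)(0)/k! gives each Taylor coefficient.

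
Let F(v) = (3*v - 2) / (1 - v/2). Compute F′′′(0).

Multiply each power in the prefactor through the base expansion.
The coefficient of v^3 in the expansion is 1/2, so F′′′(0) = 3! * (1/2) = 3.

3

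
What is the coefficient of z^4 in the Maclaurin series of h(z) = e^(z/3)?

1/1944

h(0) = 1
h′(0) = 1/3
h′′(0) = 1/9
h′′′(0) = 1/27
h^(4)(0) = 1/81
The Taylor polynomial is Σ h^(k)(0)/k! · z^k.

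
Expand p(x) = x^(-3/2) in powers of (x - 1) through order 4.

315*(x - 1)^4/128 - 35*(x - 1)^3/16 + 15*(x - 1)^2/8 - 3*(x - 1)/2 + 1

p(1) = 1
p′(1) = -3/2
p′′(1) = 15/4
p′′′(1) = -105/8
p^(4)(1) = 945/16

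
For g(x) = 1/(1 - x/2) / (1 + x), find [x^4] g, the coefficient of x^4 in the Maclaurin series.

Take the Cauchy product of the two expansions.
[x^0] = 1;  [x^1] = -1/2;  [x^2] = 3/4;  [x^3] = -5/8;  [x^4] = 11/16.
So c_4 = g^(4)(0)/4! = 11/16.

11/16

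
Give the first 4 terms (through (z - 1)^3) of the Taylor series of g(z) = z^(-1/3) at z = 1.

-14*(z - 1)^3/81 + 2*(z - 1)^2/9 - (z - 1)/3 + 1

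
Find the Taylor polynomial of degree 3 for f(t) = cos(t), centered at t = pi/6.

(t - pi/6)^3/12 - sqrt(3)*(t - pi/6)^2/4 - (t - pi/6)/2 + sqrt(3)/2

Apply the Taylor formula c_k = f^(k)(a)/k!.
[(t - pi/6)^0] = sqrt(3)/2;  [(t - pi/6)^1] = -1/2;  [(t - pi/6)^2] = -sqrt(3)/4;  [(t - pi/6)^3] = 1/12.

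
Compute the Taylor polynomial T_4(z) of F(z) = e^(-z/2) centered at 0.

z^4/384 - z^3/48 + z^2/8 - z/2 + 1

Use the known series and substitute for the argument.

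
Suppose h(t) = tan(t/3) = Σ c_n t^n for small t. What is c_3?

1/81

[t^0] = 0;  [t^1] = 1/3;  [t^2] = 0;  [t^3] = 1/81.
So c_3 = h′′′(0)/3! = 1/81.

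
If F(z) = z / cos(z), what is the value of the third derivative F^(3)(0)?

3

Write the quotient as an unknown series and match coefficients against numerator = denominator · series.
The coefficient of z^3 in the expansion is 1/2, so F′′′(0) = 3! * (1/2) = 3.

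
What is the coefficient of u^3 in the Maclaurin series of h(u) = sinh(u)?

1/6

Use the known series and substitute for the argument.
h(0) = 0
h′(0) = 1
h′′(0) = 0
h′′′(0) = 1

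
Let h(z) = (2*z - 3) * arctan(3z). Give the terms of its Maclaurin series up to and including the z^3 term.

27*z^3 + 6*z^2 - 9*z

Multiply each power in the prefactor through the base expansion.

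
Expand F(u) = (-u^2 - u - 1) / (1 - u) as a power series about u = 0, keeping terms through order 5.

-3*u^5 - 3*u^4 - 3*u^3 - 3*u^2 - 2*u - 1

Shift and add copies of the series according to the polynomial's terms.
F(0) = -1
F′(0) = -2
F′′(0) = -6
F′′′(0) = -18
F^(4)(0) = -72
F^(5)(0) = -360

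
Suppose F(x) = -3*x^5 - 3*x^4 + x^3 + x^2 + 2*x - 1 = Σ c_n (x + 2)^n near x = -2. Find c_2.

[(x + 2)^0] = 39;  [(x + 2)^1] = -134;  [(x + 2)^2] = 163.

163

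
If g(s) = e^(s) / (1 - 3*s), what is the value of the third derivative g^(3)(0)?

Expand 1/(denominator) as a geometric series and multiply by the numerator's series.
The coefficient of s^3 in the expansion is 113/3, so g′′′(0) = 3! * (113/3) = 226.

226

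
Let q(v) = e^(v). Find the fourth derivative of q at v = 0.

1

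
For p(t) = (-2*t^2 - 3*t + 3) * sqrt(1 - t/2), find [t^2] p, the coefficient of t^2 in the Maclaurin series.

Shift and add copies of the series according to the polynomial's terms.
p(0) = 3
p′(0) = -15/4
p′′(0) = -43/16
Dividing each by k! gives the coefficients c_0, ..., c_2.

-43/32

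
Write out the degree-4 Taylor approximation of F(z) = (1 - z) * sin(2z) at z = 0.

Distribute the polynomial across the series and collect like powers.

4*z^4/3 - 4*z^3/3 - 2*z^2 + 2*z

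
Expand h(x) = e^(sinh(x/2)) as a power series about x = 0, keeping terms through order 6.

37*x^6/46080 + x^5/320 + 5*x^4/384 + x^3/24 + x^2/8 + x/2 + 1

Compose series: expand the inner function first, then feed it into the outer expansion.
h(0) = 1
h′(0) = 1/2
h′′(0) = 1/4
h′′′(0) = 1/4
h^(4)(0) = 5/16
h^(5)(0) = 3/8
h^(6)(0) = 37/64
Dividing each by k! gives the coefficients c_0, ..., c_6.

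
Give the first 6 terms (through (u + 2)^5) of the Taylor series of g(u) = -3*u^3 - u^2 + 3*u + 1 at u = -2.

-3*(u + 2)^3 + 17*(u + 2)^2 - 29*(u + 2) + 15

g(-2) = 15
g′(-2) = -29
g′′(-2) = 34
g′′′(-2) = -18
g^(4)(-2) = 0
g^(5)(-2) = 0
Then c_k = g^(k)(-2)/k! gives each Taylor coefficient.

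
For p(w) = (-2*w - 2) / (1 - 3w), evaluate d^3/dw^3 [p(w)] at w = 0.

-432

Shift and add copies of the series according to the polynomial's terms.
The coefficient of w^3 in the expansion is -72, so p′′′(0) = 3! * (-72) = -432.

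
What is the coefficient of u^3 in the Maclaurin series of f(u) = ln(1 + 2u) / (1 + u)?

20/3

Expand each factor separately, then convolve coefficients.
f(0) = 0
f′(0) = 2
f′′(0) = -8
f′′′(0) = 40
So c_3 = f′′′(0)/3! = 20/3.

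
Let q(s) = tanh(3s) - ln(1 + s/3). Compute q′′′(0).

Expand each term separately and add.
The coefficient of s^3 in the expansion is -730/81, so q′′′(0) = 3! * (-730/81) = -1460/27.

-1460/27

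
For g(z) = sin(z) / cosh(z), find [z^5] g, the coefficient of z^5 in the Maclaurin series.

3/10

Divide the numerator series by the denominator series (power-series long division).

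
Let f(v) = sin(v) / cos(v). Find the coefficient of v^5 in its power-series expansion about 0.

Write the quotient as an unknown series and match coefficients against numerator = denominator · series.
f(0) = 0
f′(0) = 1
f′′(0) = 0
f′′′(0) = 2
f^(4)(0) = 0
f^(5)(0) = 16
Then c_k = f^(k)(0)/k! gives each Taylor coefficient.

2/15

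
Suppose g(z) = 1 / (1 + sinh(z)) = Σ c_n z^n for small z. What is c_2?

1

Use the geometric series for the reciprocal, then substitute.
[z^0] = 1;  [z^1] = -1;  [z^2] = 1.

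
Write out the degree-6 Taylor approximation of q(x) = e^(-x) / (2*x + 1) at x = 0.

Multiply the numerator's expansion by the denominator's geometric series.
q(0) = 1
q′(0) = -3
q′′(0) = 13
q′′′(0) = -79
q^(4)(0) = 633
q^(5)(0) = -6331
q^(6)(0) = 75973
Then c_k = q^(k)(0)/k! gives each Taylor coefficient.

75973*x^6/720 - 6331*x^5/120 + 211*x^4/8 - 79*x^3/6 + 13*x^2/2 - 3*x + 1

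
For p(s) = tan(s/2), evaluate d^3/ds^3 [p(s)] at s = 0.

1/4

The coefficient of s^3 in the expansion is 1/24, so p′′′(0) = 3! * (1/24) = 1/4.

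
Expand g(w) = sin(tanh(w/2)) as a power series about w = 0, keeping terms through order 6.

37*w^5/3840 - w^3/16 + w/2

Plug the Maclaurin series of the inner function into that of the outer and collect terms.
[w^0] = 0;  [w^1] = 1/2;  [w^2] = 0;  [w^3] = -1/16;  [w^4] = 0;  [w^5] = 37/3840;  [w^6] = 0.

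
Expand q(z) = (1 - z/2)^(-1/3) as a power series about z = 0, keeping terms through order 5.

Use the known series and substitute for the argument.

91*z^5/23328 + 35*z^4/3888 + 7*z^3/324 + z^2/18 + z/6 + 1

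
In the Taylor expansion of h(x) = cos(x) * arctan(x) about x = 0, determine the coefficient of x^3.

Multiply the two series term by term and collect like powers.
[x^0] = 0;  [x^1] = 1;  [x^2] = 0;  [x^3] = -5/6.

-5/6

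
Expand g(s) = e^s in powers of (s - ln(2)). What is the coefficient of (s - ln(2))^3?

g(ln(2)) = 2
g′(ln(2)) = 2
g′′(ln(2)) = 2
g′′′(ln(2)) = 2
So c_3 = g′′′(ln(2))/3! = 1/3.

1/3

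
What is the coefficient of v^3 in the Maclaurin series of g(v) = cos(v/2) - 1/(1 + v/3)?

Add the two expansions coefficient-wise.
So c_3 = g′′′(0)/3! = 1/27.

1/27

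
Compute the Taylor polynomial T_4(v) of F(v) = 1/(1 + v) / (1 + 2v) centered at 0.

Expand each factor separately, then convolve coefficients.
F(0) = 1
F′(0) = -3
F′′(0) = 14
F′′′(0) = -90
F^(4)(0) = 744
Then c_k = F^(k)(0)/k! gives each Taylor coefficient.

31*v^4 - 15*v^3 + 7*v^2 - 3*v + 1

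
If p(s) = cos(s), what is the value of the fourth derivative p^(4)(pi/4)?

Compute the successive derivatives at the expansion point and divide by k!.
From the series, [(s - pi/4)^4] p = sqrt(2)/48; multiply by 4! = 24 to get sqrt(2)/2.

sqrt(2)/2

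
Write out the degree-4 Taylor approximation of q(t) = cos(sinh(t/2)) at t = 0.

-t^4/128 - t^2/8 + 1

Let u equal the inner series; expand the outer function in u and truncate.
q(0) = 1
q′(0) = 0
q′′(0) = -1/4
q′′′(0) = 0
q^(4)(0) = -3/16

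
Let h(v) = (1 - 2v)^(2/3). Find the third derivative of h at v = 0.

From the series, [v^3] h = -32/81; multiply by 3! = 6 to get -64/27.

-64/27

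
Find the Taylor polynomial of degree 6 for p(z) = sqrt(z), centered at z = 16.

p(16) = 4
p′(16) = 1/8
p′′(16) = -1/256
p′′′(16) = 3/8192
p^(4)(16) = -15/262144
p^(5)(16) = 105/8388608
p^(6)(16) = -945/268435456
The Taylor polynomial is Σ p^(k)(16)/k! · (z - 16)^k.

-21*(z - 16)^6/4294967296 + 7*(z - 16)^5/67108864 - 5*(z - 16)^4/2097152 + (z - 16)^3/16384 - (z - 16)^2/512 + (z - 16)/8 + 4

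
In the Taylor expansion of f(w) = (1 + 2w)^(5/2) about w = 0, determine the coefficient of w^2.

f(0) = 1
f′(0) = 5
f′′(0) = 15
So c_2 = f′′(0)/2! = 15/2.

15/2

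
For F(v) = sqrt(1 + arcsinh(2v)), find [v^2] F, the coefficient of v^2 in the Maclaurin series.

Let u equal the inner series; expand the outer function in u and truncate.
F(0) = 1
F′(0) = 1
F′′(0) = -1

-1/2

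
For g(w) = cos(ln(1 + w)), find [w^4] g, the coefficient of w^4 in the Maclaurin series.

Let u equal the inner series; expand the outer function in u and truncate.
g(0) = 1
g′(0) = 0
g′′(0) = -1
g′′′(0) = 3
g^(4)(0) = -10
So c_4 = g^(4)(0)/4! = -5/12.

-5/12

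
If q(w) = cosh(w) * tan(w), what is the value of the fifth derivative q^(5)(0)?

Multiply the two series term by term and collect like powers.
The coefficient of w^5 in the expansion is 41/120, so q^(5)(0) = 5! * (41/120) = 41.

41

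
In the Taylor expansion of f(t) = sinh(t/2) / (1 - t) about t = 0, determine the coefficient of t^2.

Multiply the two series term by term and collect like powers.
f(0) = 0
f′(0) = 1/2
f′′(0) = 1
Then c_k = f^(k)(0)/k! gives each Taylor coefficient.

1/2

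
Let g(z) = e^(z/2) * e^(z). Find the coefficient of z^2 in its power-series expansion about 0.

9/8

Expand each factor separately, then convolve coefficients.
g(0) = 1
g′(0) = 3/2
g′′(0) = 9/4
So c_2 = g′′(0)/2! = 9/8.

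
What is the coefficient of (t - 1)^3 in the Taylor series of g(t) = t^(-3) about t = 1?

[(t - 1)^0] = 1;  [(t - 1)^1] = -3;  [(t - 1)^2] = 6;  [(t - 1)^3] = -10.
So c_3 = g′′′(1)/3! = -10.

-10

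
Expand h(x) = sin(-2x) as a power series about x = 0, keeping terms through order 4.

4*x^3/3 - 2*x

h(0) = 0
h′(0) = -2
h′′(0) = 0
h′′′(0) = 8
h^(4)(0) = 0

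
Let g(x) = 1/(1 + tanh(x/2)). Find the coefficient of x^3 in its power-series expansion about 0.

-1/12

Plug the Maclaurin series of the inner function into that of the outer and collect terms.
So c_3 = g′′′(0)/3! = -1/12.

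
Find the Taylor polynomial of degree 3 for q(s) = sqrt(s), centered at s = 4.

(s - 4)^3/512 - (s - 4)^2/64 + (s - 4)/4 + 2

q(4) = 2
q′(4) = 1/4
q′′(4) = -1/32
q′′′(4) = 3/256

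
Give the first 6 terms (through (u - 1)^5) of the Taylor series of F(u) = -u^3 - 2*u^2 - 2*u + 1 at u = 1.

Compute the successive derivatives at the expansion point and divide by k!.
[(u - 1)^0] = -4;  [(u - 1)^1] = -9;  [(u - 1)^2] = -5;  [(u - 1)^3] = -1;  [(u - 1)^4] = 0;  [(u - 1)^5] = 0.

-(u - 1)^3 - 5*(u - 1)^2 - 9*(u - 1) - 4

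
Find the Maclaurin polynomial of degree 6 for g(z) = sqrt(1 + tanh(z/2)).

-721*z^6/2949120 + 121*z^5/122880 + 17*z^4/6144 - 5*z^3/384 - z^2/32 + z/4 + 1

Plug the Maclaurin series of the inner function into that of the outer and collect terms.
g(0) = 1
g′(0) = 1/4
g′′(0) = -1/16
g′′′(0) = -5/64
g^(4)(0) = 17/256
g^(5)(0) = 121/1024
g^(6)(0) = -721/4096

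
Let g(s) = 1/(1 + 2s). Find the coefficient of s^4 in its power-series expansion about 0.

[s^0] = 1;  [s^1] = -2;  [s^2] = 4;  [s^3] = -8;  [s^4] = 16.
So c_4 = g^(4)(0)/4! = 16.

16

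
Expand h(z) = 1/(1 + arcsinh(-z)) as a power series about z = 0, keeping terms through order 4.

2*z^4/3 + 5*z^3/6 + z^2 + z + 1

Let u equal the inner series; expand the outer function in u and truncate.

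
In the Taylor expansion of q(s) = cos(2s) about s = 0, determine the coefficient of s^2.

q(0) = 1
q′(0) = 0
q′′(0) = -4
So c_2 = q′′(0)/2! = -2.

-2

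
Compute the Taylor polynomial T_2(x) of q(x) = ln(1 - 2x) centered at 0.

-2*x^2 - 2*x

q(0) = 0
q′(0) = -2
q′′(0) = -4
Dividing each by k! gives the coefficients c_0, ..., c_2.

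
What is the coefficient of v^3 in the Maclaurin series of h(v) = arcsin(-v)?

Apply the Taylor formula c_k = f^(k)(a)/k!.
[v^0] = 0;  [v^1] = -1;  [v^2] = 0;  [v^3] = -1/6.

-1/6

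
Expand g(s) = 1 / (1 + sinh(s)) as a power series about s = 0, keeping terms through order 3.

Write 1/(1+u) = 1 - u + u^2 - u^3 + ... and substitute the series for u.
g(0) = 1
g′(0) = -1
g′′(0) = 2
g′′′(0) = -7
The Taylor polynomial is Σ g^(k)(0)/k! · s^k.

-7*s^3/6 + s^2 - s + 1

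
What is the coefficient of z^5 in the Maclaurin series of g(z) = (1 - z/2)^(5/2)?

-3/8192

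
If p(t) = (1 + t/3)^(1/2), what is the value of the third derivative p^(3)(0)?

1/72

The coefficient of t^3 in the expansion is 1/432, so p′′′(0) = 3! * (1/432) = 1/72.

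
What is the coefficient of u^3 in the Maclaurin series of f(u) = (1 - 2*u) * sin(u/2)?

Multiply each power in the prefactor through the base expansion.
So c_3 = f′′′(0)/3! = -1/48.

-1/48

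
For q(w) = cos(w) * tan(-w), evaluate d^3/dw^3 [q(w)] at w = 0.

Expand each factor separately, then convolve coefficients.
From the series, [w^3] q = 1/6; multiply by 3! = 6 to get 1.

1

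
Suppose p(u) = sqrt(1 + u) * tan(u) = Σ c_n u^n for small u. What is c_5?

101/1920

Multiply the two series term by term and collect like powers.
[u^0] = 0;  [u^1] = 1;  [u^2] = 1/2;  [u^3] = 5/24;  [u^4] = 11/48;  [u^5] = 101/1920.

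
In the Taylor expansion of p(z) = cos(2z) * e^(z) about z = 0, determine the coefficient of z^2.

-3/2

Write out both Maclaurin series and multiply, keeping only the needed powers.
p(0) = 1
p′(0) = 1
p′′(0) = -3
So c_2 = p′′(0)/2! = -3/2.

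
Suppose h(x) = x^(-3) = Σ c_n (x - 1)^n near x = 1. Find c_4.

15

c_4 = h^(4)(1)/4! = 15.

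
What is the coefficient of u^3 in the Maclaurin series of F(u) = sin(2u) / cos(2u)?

8/3

Invert the denominator's series and multiply.
F(0) = 0
F′(0) = 2
F′′(0) = 0
F′′′(0) = 16
So c_3 = F′′′(0)/3! = 8/3.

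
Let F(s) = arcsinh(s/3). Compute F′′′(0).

-1/27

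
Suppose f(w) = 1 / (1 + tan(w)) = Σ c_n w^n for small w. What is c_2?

Use the geometric series for the reciprocal, then substitute.
f(0) = 1
f′(0) = -1
f′′(0) = 2
Then c_k = f^(k)(0)/k! gives each Taylor coefficient.

1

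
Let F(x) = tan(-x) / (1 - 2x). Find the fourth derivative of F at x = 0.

-208

Write out both Maclaurin series and multiply, keeping only the needed powers.
The coefficient of x^4 in the expansion is -26/3, so F^(4)(0) = 4! * (-26/3) = -208.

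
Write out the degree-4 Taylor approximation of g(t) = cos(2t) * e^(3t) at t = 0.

-119*t^4/24 - 3*t^3/2 + 5*t^2/2 + 3*t + 1

Write out both Maclaurin series and multiply, keeping only the needed powers.
g(0) = 1
g′(0) = 3
g′′(0) = 5
g′′′(0) = -9
g^(4)(0) = -119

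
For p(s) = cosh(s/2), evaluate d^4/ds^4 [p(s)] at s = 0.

The coefficient of s^4 in the expansion is 1/384, so p^(4)(0) = 4! * (1/384) = 1/16.

1/16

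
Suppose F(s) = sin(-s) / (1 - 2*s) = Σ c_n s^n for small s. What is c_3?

-23/6

Multiply the numerator's expansion by the denominator's geometric series.
[s^0] = 0;  [s^1] = -1;  [s^2] = -2;  [s^3] = -23/6.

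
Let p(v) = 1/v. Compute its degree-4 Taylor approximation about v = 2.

(v - 2)^4/32 - (v - 2)^3/16 + (v - 2)^2/8 - (v - 2)/4 + 1/2

p(2) = 1/2
p′(2) = -1/4
p′′(2) = 1/4
p′′′(2) = -3/8
p^(4)(2) = 3/4
The Taylor polynomial is Σ p^(k)(2)/k! · (v - 2)^k.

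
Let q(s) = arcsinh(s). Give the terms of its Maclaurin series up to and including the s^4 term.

[s^0] = 0;  [s^1] = 1;  [s^2] = 0;  [s^3] = -1/6;  [s^4] = 0.

-s^3/6 + s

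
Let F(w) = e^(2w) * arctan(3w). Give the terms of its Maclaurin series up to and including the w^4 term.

Expand each factor separately, then convolve coefficients.
F(0) = 0
F′(0) = 3
F′′(0) = 12
F′′′(0) = -18
F^(4)(0) = -336
The Taylor polynomial is Σ F^(k)(0)/k! · w^k.

-14*w^4 - 3*w^3 + 6*w^2 + 3*w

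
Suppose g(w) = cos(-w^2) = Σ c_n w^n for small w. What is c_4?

Compute the successive derivatives at the expansion point and divide by k!.
[w^0] = 1;  [w^1] = 0;  [w^2] = 0;  [w^3] = 0;  [w^4] = -1/2.
So c_4 = g^(4)(0)/4! = -1/2.

-1/2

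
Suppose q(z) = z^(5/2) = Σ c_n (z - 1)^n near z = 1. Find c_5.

3/256

[(z - 1)^0] = 1;  [(z - 1)^1] = 5/2;  [(z - 1)^2] = 15/8;  [(z - 1)^3] = 5/16;  [(z - 1)^4] = -5/128;  [(z - 1)^5] = 3/256.
So c_5 = q^(5)(1)/5! = 3/256.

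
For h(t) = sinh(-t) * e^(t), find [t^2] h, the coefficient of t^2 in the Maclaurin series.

-1

Take the Cauchy product of the two expansions.
h(0) = 0
h′(0) = -1
h′′(0) = -2
Dividing each by k! gives the coefficients c_0, ..., c_2.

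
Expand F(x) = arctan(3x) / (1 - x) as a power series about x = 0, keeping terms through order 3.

-6*x^3 + 3*x^2 + 3*x

Take the Cauchy product of the two expansions.
F(0) = 0
F′(0) = 3
F′′(0) = 6
F′′′(0) = -36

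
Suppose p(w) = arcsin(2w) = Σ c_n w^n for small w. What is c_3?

4/3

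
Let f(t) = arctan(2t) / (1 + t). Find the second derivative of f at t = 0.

Multiply the two series term by term and collect like powers.
From the series, [t^2] f = -2; multiply by 2! = 2 to get -4.

-4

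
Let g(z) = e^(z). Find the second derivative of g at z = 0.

1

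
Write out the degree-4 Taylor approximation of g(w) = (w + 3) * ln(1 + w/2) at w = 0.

-w^4/192 + w^2/8 + 3*w/2

Shift and add copies of the series according to the polynomial's terms.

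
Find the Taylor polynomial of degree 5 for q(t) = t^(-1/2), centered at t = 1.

-63*(t - 1)^5/256 + 35*(t - 1)^4/128 - 5*(t - 1)^3/16 + 3*(t - 1)^2/8 - (t - 1)/2 + 1

Use the known series and substitute for the argument.
q(1) = 1
q′(1) = -1/2
q′′(1) = 3/4
q′′′(1) = -15/8
q^(4)(1) = 105/16
q^(5)(1) = -945/32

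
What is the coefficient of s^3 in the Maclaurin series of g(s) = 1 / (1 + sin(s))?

Use the geometric series for the reciprocal, then substitute.
g(0) = 1
g′(0) = -1
g′′(0) = 2
g′′′(0) = -5
So c_3 = g′′′(0)/3! = -5/6.

-5/6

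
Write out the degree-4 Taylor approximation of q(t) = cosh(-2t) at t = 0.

2*t^4/3 + 2*t^2 + 1

q(0) = 1
q′(0) = 0
q′′(0) = 4
q′′′(0) = 0
q^(4)(0) = 16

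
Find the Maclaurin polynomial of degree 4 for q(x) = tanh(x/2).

Apply the Taylor formula c_k = f^(k)(a)/k!.
q(0) = 0
q′(0) = 1/2
q′′(0) = 0
q′′′(0) = -1/4
q^(4)(0) = 0

-x^3/24 + x/2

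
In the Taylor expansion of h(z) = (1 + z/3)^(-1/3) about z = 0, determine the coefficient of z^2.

2/81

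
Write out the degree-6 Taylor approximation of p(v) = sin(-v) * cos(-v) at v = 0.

Expand each factor separately, then convolve coefficients.
[v^0] = 0;  [v^1] = -1;  [v^2] = 0;  [v^3] = 2/3;  [v^4] = 0;  [v^5] = -2/15;  [v^6] = 0.

-2*v^5/15 + 2*v^3/3 - v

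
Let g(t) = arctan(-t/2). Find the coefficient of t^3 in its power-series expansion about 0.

g(0) = 0
g′(0) = -1/2
g′′(0) = 0
g′′′(0) = 1/4
Dividing each by k! gives the coefficients c_0, ..., c_3.

1/24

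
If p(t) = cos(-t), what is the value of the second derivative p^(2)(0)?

The coefficient of t^2 in the expansion is -1/2, so p′′(0) = 2! * (-1/2) = -1.

-1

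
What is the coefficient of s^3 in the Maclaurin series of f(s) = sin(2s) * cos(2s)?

-16/3

Take the Cauchy product of the two expansions.
f(0) = 0
f′(0) = 2
f′′(0) = 0
f′′′(0) = -32
Dividing each by k! gives the coefficients c_0, ..., c_3.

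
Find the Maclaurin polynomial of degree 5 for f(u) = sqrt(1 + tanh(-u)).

Let u equal the inner series; expand the outer function in u and truncate.
f(0) = 1
f′(0) = -1/2
f′′(0) = -1/4
f′′′(0) = 5/8
f^(4)(0) = 17/16
f^(5)(0) = -121/32
Then c_k = f^(k)(0)/k! gives each Taylor coefficient.

-121*u^5/3840 + 17*u^4/384 + 5*u^3/48 - u^2/8 - u/2 + 1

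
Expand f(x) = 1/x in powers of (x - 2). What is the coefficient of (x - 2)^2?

1/8

f(2) = 1/2
f′(2) = -1/4
f′′(2) = 1/4
So c_2 = f′′(2)/2! = 1/8.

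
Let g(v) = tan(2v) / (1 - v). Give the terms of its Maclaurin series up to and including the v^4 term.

14*v^4/3 + 14*v^3/3 + 2*v^2 + 2*v

Multiply the two series term by term and collect like powers.
[v^0] = 0;  [v^1] = 2;  [v^2] = 2;  [v^3] = 14/3;  [v^4] = 14/3.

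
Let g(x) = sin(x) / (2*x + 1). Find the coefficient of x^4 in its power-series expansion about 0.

-23/3

Expand 1/(denominator) as a geometric series and multiply by the numerator's series.
g(0) = 0
g′(0) = 1
g′′(0) = -4
g′′′(0) = 23
g^(4)(0) = -184
So c_4 = g^(4)(0)/4! = -23/3.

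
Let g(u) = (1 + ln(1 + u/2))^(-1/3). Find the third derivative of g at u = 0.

Substitute the inner expansion into the outer series and collect powers.
From the series, [u^3] g = -41/648; multiply by 3! = 6 to get -41/108.

-41/108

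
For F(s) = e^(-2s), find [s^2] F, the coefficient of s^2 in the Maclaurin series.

2

Compute the successive derivatives at the expansion point and divide by k!.
F(0) = 1
F′(0) = -2
F′′(0) = 4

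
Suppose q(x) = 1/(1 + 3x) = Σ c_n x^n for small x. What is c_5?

-243

q(0) = 1
q′(0) = -3
q′′(0) = 18
q′′′(0) = -162
q^(4)(0) = 1944
q^(5)(0) = -29160
Dividing each by k! gives the coefficients c_0, ..., c_5.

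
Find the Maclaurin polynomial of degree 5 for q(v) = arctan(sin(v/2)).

Let u equal the inner series; expand the outer function in u and truncate.
q(0) = 0
q′(0) = 1/2
q′′(0) = 0
q′′′(0) = -3/8
q^(4)(0) = 0
q^(5)(0) = 45/32

3*v^5/256 - v^3/16 + v/2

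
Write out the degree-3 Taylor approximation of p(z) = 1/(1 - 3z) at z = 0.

[z^0] = 1;  [z^1] = 3;  [z^2] = 9;  [z^3] = 27.

27*z^3 + 9*z^2 + 3*z + 1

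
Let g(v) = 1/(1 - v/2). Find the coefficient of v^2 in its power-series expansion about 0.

Use the known series and substitute for the argument.
g(0) = 1
g′(0) = 1/2
g′′(0) = 1/2

1/4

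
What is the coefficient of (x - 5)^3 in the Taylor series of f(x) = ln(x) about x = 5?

1/375

f(5) = ln(5)
f′(5) = 1/5
f′′(5) = -1/25
f′′′(5) = 2/125
The Taylor polynomial is Σ f^(k)(5)/k! · (x - 5)^k.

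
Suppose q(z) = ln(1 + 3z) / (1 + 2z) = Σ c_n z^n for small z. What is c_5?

2091/10

Write out both Maclaurin series and multiply, keeping only the needed powers.
[z^0] = 0;  [z^1] = 3;  [z^2] = -21/2;  [z^3] = 30;  [z^4] = -321/4;  [z^5] = 2091/10.
So c_5 = q^(5)(0)/5! = 2091/10.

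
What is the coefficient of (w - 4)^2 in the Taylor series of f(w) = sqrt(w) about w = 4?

-1/64

c_2 = f′′(4)/2! = -1/64.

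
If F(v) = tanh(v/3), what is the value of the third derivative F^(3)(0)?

Compute the successive derivatives at the expansion point and divide by k!.
The coefficient of v^3 in the expansion is -1/81, so F′′′(0) = 3! * (-1/81) = -2/27.

-2/27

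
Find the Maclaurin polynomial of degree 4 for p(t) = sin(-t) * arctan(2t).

3*t^4 - 2*t^2

Take the Cauchy product of the two expansions.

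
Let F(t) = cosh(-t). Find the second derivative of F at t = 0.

1

The coefficient of t^2 in the expansion is 1/2, so F′′(0) = 2! * (1/2) = 1.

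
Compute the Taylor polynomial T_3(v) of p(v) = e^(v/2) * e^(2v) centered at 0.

Expand each factor separately, then convolve coefficients.

125*v^3/48 + 25*v^2/8 + 5*v/2 + 1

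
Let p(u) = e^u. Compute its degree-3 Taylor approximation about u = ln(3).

Compute the successive derivatives at the expansion point and divide by k!.
[(u - ln(3))^0] = 3;  [(u - ln(3))^1] = 3;  [(u - ln(3))^2] = 3/2;  [(u - ln(3))^3] = 1/2.

(u - ln(3))^3/2 + 3*(u - ln(3))^2/2 + 3*(u - ln(3)) + 3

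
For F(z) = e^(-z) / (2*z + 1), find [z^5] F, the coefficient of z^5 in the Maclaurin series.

Use 1/(1 - r) = Σ r^k on the denominator, then take the Cauchy product.
F(0) = 1
F′(0) = -3
F′′(0) = 13
F′′′(0) = -79
F^(4)(0) = 633
F^(5)(0) = -6331

-6331/120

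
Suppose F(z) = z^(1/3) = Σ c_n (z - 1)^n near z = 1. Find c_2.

-1/9

F(1) = 1
F′(1) = 1/3
F′′(1) = -2/9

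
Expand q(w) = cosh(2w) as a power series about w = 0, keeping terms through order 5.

2*w^4/3 + 2*w^2 + 1

q(0) = 1
q′(0) = 0
q′′(0) = 4
q′′′(0) = 0
q^(4)(0) = 16
q^(5)(0) = 0
The Taylor polynomial is Σ q^(k)(0)/k! · w^k.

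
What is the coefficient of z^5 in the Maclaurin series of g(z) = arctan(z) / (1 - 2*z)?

223/15

Use 1/(1 - r) = Σ r^k on the denominator, then take the Cauchy product.
g(0) = 0
g′(0) = 1
g′′(0) = 4
g′′′(0) = 22
g^(4)(0) = 176
g^(5)(0) = 1784
Dividing each by k! gives the coefficients c_0, ..., c_5.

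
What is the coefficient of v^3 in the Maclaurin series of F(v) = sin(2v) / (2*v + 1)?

20/3

Use 1/(1 - r) = Σ r^k on the denominator, then take the Cauchy product.
F(0) = 0
F′(0) = 2
F′′(0) = -8
F′′′(0) = 40
So c_3 = F′′′(0)/3! = 20/3.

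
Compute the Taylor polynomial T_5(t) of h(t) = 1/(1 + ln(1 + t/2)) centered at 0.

-347*t^5/1920 + 11*t^4/48 - 7*t^3/24 + 3*t^2/8 - t/2 + 1

Compose series: expand the inner function first, then feed it into the outer expansion.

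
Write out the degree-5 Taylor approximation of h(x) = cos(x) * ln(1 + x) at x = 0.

Expand each factor separately, then convolve coefficients.
h(0) = 0
h′(0) = 1
h′′(0) = -1
h′′′(0) = -1
h^(4)(0) = 0
h^(5)(0) = 9
Dividing each by k! gives the coefficients c_0, ..., c_5.

3*x^5/40 - x^3/6 - x^2/2 + x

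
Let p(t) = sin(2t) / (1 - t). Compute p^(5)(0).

Use 1/(1 - r) = Σ r^k on the denominator, then take the Cauchy product.
From the series, [t^5] p = 14/15; multiply by 5! = 120 to get 112.

112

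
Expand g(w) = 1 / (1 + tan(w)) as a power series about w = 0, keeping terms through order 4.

5*w^4/3 - 4*w^3/3 + w^2 - w + 1

Write 1/(1+u) = 1 - u + u^2 - u^3 + ... and substitute the series for u.
g(0) = 1
g′(0) = -1
g′′(0) = 2
g′′′(0) = -8
g^(4)(0) = 40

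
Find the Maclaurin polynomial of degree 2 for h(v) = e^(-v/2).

v^2/8 - v/2 + 1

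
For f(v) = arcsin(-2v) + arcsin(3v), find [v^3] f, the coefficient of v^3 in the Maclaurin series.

19/6

Combine the two series term by term.
[v^0] = 0;  [v^1] = 1;  [v^2] = 0;  [v^3] = 19/6.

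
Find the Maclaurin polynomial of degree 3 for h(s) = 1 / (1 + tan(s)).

-4*s^3/3 + s^2 - s + 1

Expand as Σ (-1)^k u^k with u equal to the inner function's series.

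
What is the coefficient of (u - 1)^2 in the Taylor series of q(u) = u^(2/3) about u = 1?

-1/9

Apply the Taylor formula c_k = f^(k)(a)/k!.
So c_2 = q′′(1)/2! = -1/9.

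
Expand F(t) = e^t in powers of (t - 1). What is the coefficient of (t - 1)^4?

e/24

[(t - 1)^0] = e;  [(t - 1)^1] = e;  [(t - 1)^2] = e/2;  [(t - 1)^3] = e/6;  [(t - 1)^4] = e/24.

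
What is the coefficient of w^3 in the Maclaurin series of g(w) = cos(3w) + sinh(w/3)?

Combine the two series term by term.
g(0) = 1
g′(0) = 1/3
g′′(0) = -9
g′′′(0) = 1/27
So c_3 = g′′′(0)/3! = 1/162.

1/162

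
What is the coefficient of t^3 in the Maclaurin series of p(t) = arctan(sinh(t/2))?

-1/48

Let u equal the inner series; expand the outer function in u and truncate.
p(0) = 0
p′(0) = 1/2
p′′(0) = 0
p′′′(0) = -1/8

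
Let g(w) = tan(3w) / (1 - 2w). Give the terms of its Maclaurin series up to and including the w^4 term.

Take the Cauchy product of the two expansions.
g(0) = 0
g′(0) = 3
g′′(0) = 12
g′′′(0) = 126
g^(4)(0) = 1008
The Taylor polynomial is Σ g^(k)(0)/k! · w^k.

42*w^4 + 21*w^3 + 6*w^2 + 3*w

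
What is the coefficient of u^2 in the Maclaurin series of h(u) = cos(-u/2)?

-1/8

h(0) = 1
h′(0) = 0
h′′(0) = -1/4
So c_2 = h′′(0)/2! = -1/8.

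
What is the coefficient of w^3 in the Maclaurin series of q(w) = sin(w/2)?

q(0) = 0
q′(0) = 1/2
q′′(0) = 0
q′′′(0) = -1/8
So c_3 = q′′′(0)/3! = -1/48.

-1/48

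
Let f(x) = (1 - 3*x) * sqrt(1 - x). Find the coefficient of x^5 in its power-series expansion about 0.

23/256

Multiply each power in the prefactor through the base expansion.
f(0) = 1
f′(0) = -7/2
f′′(0) = 11/4
f′′′(0) = 15/8
f^(4)(0) = 57/16
f^(5)(0) = 345/32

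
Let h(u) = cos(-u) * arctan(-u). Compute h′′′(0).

Expand each factor separately, then convolve coefficients.
From the series, [u^3] h = 5/6; multiply by 3! = 6 to get 5.

5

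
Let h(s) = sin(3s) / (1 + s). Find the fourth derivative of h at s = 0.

36

Multiply the two series term by term and collect like powers.
The coefficient of s^4 in the expansion is 3/2, so h^(4)(0) = 4! * (3/2) = 36.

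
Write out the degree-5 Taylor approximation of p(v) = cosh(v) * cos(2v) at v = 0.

-7*v^4/24 - 3*v^2/2 + 1

Write out both Maclaurin series and multiply, keeping only the needed powers.
p(0) = 1
p′(0) = 0
p′′(0) = -3
p′′′(0) = 0
p^(4)(0) = -7
p^(5)(0) = 0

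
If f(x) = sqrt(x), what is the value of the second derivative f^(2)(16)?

The coefficient of (x - 16)^2 in the expansion is -1/512, so f′′(16) = 2! * (-1/512) = -1/256.

-1/256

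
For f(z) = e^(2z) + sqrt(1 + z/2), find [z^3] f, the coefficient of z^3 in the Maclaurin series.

Expand each term separately and add.
f(0) = 2
f′(0) = 9/4
f′′(0) = 63/16
f′′′(0) = 515/64
So c_3 = f′′′(0)/3! = 515/384.

515/384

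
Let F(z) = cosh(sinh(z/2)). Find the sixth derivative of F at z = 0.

37/64

Substitute the inner expansion into the outer series and collect powers.
From the series, [z^6] F = 37/46080; multiply by 6! = 720 to get 37/64.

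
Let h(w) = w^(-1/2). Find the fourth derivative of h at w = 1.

105/16

From the series, [(w - 1)^4] h = 35/128; multiply by 4! = 24 to get 105/16.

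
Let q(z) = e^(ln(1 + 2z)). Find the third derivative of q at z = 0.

Plug the Maclaurin series of the inner function into that of the outer and collect terms.
The coefficient of z^3 in the expansion is 0, so q′′′(0) = 3! * (0) = 0.

0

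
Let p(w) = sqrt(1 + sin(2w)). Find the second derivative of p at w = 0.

Substitute the inner expansion into the outer series and collect powers.
From the series, [w^2] p = -1/2; multiply by 2! = 2 to get -1.

-1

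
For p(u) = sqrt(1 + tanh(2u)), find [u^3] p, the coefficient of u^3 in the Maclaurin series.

Compose series: expand the inner function first, then feed it into the outer expansion.
p(0) = 1
p′(0) = 1
p′′(0) = -1
p′′′(0) = -5

-5/6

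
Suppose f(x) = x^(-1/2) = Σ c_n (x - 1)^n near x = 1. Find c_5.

Apply the Taylor formula c_k = f^(k)(a)/k!.
[(x - 1)^0] = 1;  [(x - 1)^1] = -1/2;  [(x - 1)^2] = 3/8;  [(x - 1)^3] = -5/16;  [(x - 1)^4] = 35/128;  [(x - 1)^5] = -63/256.

-63/256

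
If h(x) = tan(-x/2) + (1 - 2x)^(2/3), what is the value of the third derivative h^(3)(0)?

Add the two expansions coefficient-wise.
From the series, [x^3] h = -283/648; multiply by 3! = 6 to get -283/108.

-283/108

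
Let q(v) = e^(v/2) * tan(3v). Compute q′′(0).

3

Take the Cauchy product of the two expansions.
The coefficient of v^2 in the expansion is 3/2, so q′′(0) = 2! * (3/2) = 3.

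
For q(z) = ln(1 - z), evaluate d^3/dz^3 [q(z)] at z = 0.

Use the known series and substitute for the argument.
From the series, [z^3] q = -1/3; multiply by 3! = 6 to get -2.

-2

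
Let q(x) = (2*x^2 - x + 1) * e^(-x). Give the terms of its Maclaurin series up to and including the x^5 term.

Multiply each power in the prefactor through the base expansion.
q(0) = 1
q′(0) = -2
q′′(0) = 7
q′′′(0) = -16
q^(4)(0) = 29
q^(5)(0) = -46
The Taylor polynomial is Σ q^(k)(0)/k! · x^k.

-23*x^5/60 + 29*x^4/24 - 8*x^3/3 + 7*x^2/2 - 2*x + 1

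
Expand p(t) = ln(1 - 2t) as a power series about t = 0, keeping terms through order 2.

-2*t^2 - 2*t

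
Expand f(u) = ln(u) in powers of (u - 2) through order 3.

(u - 2)^3/24 - (u - 2)^2/8 + (u - 2)/2 + ln(2)

f(2) = ln(2)
f′(2) = 1/2
f′′(2) = -1/4
f′′′(2) = 1/4
Dividing each by k! gives the coefficients c_0, ..., c_3.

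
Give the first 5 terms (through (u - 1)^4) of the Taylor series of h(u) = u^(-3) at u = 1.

15*(u - 1)^4 - 10*(u - 1)^3 + 6*(u - 1)^2 - 3*(u - 1) + 1

[(u - 1)^0] = 1;  [(u - 1)^1] = -3;  [(u - 1)^2] = 6;  [(u - 1)^3] = -10;  [(u - 1)^4] = 15.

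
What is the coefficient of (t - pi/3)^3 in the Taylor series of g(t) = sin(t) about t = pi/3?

Use the known series and substitute for the argument.
[(t - pi/3)^0] = sqrt(3)/2;  [(t - pi/3)^1] = 1/2;  [(t - pi/3)^2] = -sqrt(3)/4;  [(t - pi/3)^3] = -1/12.

-1/12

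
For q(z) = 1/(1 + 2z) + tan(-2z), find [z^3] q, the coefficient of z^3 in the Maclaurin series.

-32/3

Expand each term separately and add.
q(0) = 1
q′(0) = -4
q′′(0) = 8
q′′′(0) = -64
So c_3 = q′′′(0)/3! = -32/3.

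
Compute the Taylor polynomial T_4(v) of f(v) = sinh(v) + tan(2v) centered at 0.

17*v^3/6 + 3*v

Add the two expansions coefficient-wise.
f(0) = 0
f′(0) = 3
f′′(0) = 0
f′′′(0) = 17
f^(4)(0) = 0
The Taylor polynomial is Σ f^(k)(0)/k! · v^k.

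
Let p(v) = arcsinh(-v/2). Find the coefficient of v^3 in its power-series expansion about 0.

Apply the Taylor formula c_k = f^(k)(a)/k!.
p(0) = 0
p′(0) = -1/2
p′′(0) = 0
p′′′(0) = 1/8

1/48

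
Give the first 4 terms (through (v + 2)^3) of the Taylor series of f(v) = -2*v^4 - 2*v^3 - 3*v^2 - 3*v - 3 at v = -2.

14*(v + 2)^3 - 39*(v + 2)^2 + 49*(v + 2) - 25

Apply the Taylor formula c_k = f^(k)(a)/k!.
f(-2) = -25
f′(-2) = 49
f′′(-2) = -78
f′′′(-2) = 84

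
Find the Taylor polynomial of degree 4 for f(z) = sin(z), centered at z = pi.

Differentiate repeatedly and evaluate at the center.
[(z - pi)^0] = 0;  [(z - pi)^1] = -1;  [(z - pi)^2] = 0;  [(z - pi)^3] = 1/6;  [(z - pi)^4] = 0.

(z - pi)^3/6 - (z - pi)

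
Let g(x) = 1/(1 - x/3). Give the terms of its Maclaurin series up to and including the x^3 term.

Use the known series and substitute for the argument.
g(0) = 1
g′(0) = 1/3
g′′(0) = 2/9
g′′′(0) = 2/9

x^3/27 + x^2/9 + x/3 + 1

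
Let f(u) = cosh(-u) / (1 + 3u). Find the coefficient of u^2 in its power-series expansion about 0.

19/2

Write out both Maclaurin series and multiply, keeping only the needed powers.
f(0) = 1
f′(0) = -3
f′′(0) = 19
So c_2 = f′′(0)/2! = 19/2.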